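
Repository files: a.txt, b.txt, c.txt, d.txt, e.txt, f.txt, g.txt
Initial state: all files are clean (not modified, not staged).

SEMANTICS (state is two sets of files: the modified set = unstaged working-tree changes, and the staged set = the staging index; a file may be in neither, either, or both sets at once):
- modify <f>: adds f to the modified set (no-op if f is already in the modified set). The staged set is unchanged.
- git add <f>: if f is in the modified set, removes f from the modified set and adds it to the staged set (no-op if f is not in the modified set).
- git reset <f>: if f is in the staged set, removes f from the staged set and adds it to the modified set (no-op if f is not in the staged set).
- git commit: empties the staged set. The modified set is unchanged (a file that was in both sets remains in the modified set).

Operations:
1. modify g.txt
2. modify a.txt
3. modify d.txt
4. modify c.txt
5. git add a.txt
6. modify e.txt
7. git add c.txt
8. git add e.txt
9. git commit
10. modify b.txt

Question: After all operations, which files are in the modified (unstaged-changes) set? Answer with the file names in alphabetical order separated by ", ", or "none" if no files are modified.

Answer: b.txt, d.txt, g.txt

Derivation:
After op 1 (modify g.txt): modified={g.txt} staged={none}
After op 2 (modify a.txt): modified={a.txt, g.txt} staged={none}
After op 3 (modify d.txt): modified={a.txt, d.txt, g.txt} staged={none}
After op 4 (modify c.txt): modified={a.txt, c.txt, d.txt, g.txt} staged={none}
After op 5 (git add a.txt): modified={c.txt, d.txt, g.txt} staged={a.txt}
After op 6 (modify e.txt): modified={c.txt, d.txt, e.txt, g.txt} staged={a.txt}
After op 7 (git add c.txt): modified={d.txt, e.txt, g.txt} staged={a.txt, c.txt}
After op 8 (git add e.txt): modified={d.txt, g.txt} staged={a.txt, c.txt, e.txt}
After op 9 (git commit): modified={d.txt, g.txt} staged={none}
After op 10 (modify b.txt): modified={b.txt, d.txt, g.txt} staged={none}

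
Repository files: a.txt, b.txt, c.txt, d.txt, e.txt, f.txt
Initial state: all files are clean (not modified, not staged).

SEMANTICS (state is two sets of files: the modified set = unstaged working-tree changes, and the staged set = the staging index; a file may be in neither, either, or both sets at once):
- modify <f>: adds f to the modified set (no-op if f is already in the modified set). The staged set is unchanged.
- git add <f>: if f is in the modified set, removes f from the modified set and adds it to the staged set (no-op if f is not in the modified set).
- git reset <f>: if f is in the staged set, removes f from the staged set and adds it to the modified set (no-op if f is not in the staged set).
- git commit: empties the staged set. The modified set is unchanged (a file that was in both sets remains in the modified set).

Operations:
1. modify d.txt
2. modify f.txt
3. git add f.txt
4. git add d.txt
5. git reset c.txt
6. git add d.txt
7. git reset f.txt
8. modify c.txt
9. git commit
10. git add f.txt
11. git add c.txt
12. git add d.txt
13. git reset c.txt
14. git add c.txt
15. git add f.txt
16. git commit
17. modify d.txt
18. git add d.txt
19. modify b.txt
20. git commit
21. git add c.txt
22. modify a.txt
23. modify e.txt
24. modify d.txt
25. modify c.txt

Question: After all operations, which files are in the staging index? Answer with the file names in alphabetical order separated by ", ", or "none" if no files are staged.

Answer: none

Derivation:
After op 1 (modify d.txt): modified={d.txt} staged={none}
After op 2 (modify f.txt): modified={d.txt, f.txt} staged={none}
After op 3 (git add f.txt): modified={d.txt} staged={f.txt}
After op 4 (git add d.txt): modified={none} staged={d.txt, f.txt}
After op 5 (git reset c.txt): modified={none} staged={d.txt, f.txt}
After op 6 (git add d.txt): modified={none} staged={d.txt, f.txt}
After op 7 (git reset f.txt): modified={f.txt} staged={d.txt}
After op 8 (modify c.txt): modified={c.txt, f.txt} staged={d.txt}
After op 9 (git commit): modified={c.txt, f.txt} staged={none}
After op 10 (git add f.txt): modified={c.txt} staged={f.txt}
After op 11 (git add c.txt): modified={none} staged={c.txt, f.txt}
After op 12 (git add d.txt): modified={none} staged={c.txt, f.txt}
After op 13 (git reset c.txt): modified={c.txt} staged={f.txt}
After op 14 (git add c.txt): modified={none} staged={c.txt, f.txt}
After op 15 (git add f.txt): modified={none} staged={c.txt, f.txt}
After op 16 (git commit): modified={none} staged={none}
After op 17 (modify d.txt): modified={d.txt} staged={none}
After op 18 (git add d.txt): modified={none} staged={d.txt}
After op 19 (modify b.txt): modified={b.txt} staged={d.txt}
After op 20 (git commit): modified={b.txt} staged={none}
After op 21 (git add c.txt): modified={b.txt} staged={none}
After op 22 (modify a.txt): modified={a.txt, b.txt} staged={none}
After op 23 (modify e.txt): modified={a.txt, b.txt, e.txt} staged={none}
After op 24 (modify d.txt): modified={a.txt, b.txt, d.txt, e.txt} staged={none}
After op 25 (modify c.txt): modified={a.txt, b.txt, c.txt, d.txt, e.txt} staged={none}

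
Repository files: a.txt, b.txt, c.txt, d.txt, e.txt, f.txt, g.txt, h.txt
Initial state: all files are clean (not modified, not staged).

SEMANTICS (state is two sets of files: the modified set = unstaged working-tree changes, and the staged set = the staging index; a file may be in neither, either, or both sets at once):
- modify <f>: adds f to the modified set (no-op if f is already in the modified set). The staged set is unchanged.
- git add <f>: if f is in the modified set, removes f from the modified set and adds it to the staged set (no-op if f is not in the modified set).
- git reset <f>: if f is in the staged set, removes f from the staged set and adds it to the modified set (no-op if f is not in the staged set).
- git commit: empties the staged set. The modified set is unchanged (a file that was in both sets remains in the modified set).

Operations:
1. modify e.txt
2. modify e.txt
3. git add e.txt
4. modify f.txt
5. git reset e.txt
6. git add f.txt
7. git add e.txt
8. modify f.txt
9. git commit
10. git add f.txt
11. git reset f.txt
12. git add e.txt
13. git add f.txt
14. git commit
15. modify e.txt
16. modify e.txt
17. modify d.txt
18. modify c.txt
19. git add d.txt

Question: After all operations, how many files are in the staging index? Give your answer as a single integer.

Answer: 1

Derivation:
After op 1 (modify e.txt): modified={e.txt} staged={none}
After op 2 (modify e.txt): modified={e.txt} staged={none}
After op 3 (git add e.txt): modified={none} staged={e.txt}
After op 4 (modify f.txt): modified={f.txt} staged={e.txt}
After op 5 (git reset e.txt): modified={e.txt, f.txt} staged={none}
After op 6 (git add f.txt): modified={e.txt} staged={f.txt}
After op 7 (git add e.txt): modified={none} staged={e.txt, f.txt}
After op 8 (modify f.txt): modified={f.txt} staged={e.txt, f.txt}
After op 9 (git commit): modified={f.txt} staged={none}
After op 10 (git add f.txt): modified={none} staged={f.txt}
After op 11 (git reset f.txt): modified={f.txt} staged={none}
After op 12 (git add e.txt): modified={f.txt} staged={none}
After op 13 (git add f.txt): modified={none} staged={f.txt}
After op 14 (git commit): modified={none} staged={none}
After op 15 (modify e.txt): modified={e.txt} staged={none}
After op 16 (modify e.txt): modified={e.txt} staged={none}
After op 17 (modify d.txt): modified={d.txt, e.txt} staged={none}
After op 18 (modify c.txt): modified={c.txt, d.txt, e.txt} staged={none}
After op 19 (git add d.txt): modified={c.txt, e.txt} staged={d.txt}
Final staged set: {d.txt} -> count=1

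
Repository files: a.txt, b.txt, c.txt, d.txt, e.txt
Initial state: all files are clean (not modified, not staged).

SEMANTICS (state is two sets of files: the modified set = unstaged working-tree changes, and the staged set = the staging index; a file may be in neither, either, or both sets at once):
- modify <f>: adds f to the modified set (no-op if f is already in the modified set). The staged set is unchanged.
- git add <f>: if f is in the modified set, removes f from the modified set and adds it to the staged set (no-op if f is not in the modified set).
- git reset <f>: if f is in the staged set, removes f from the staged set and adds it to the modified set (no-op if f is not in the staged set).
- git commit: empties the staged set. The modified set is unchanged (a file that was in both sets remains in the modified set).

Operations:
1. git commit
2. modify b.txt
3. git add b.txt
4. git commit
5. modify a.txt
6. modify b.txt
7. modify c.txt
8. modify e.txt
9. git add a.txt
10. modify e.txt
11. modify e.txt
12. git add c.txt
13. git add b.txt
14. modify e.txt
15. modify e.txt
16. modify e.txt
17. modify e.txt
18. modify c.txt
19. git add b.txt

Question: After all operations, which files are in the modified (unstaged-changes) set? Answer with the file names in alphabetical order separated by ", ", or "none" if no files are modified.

After op 1 (git commit): modified={none} staged={none}
After op 2 (modify b.txt): modified={b.txt} staged={none}
After op 3 (git add b.txt): modified={none} staged={b.txt}
After op 4 (git commit): modified={none} staged={none}
After op 5 (modify a.txt): modified={a.txt} staged={none}
After op 6 (modify b.txt): modified={a.txt, b.txt} staged={none}
After op 7 (modify c.txt): modified={a.txt, b.txt, c.txt} staged={none}
After op 8 (modify e.txt): modified={a.txt, b.txt, c.txt, e.txt} staged={none}
After op 9 (git add a.txt): modified={b.txt, c.txt, e.txt} staged={a.txt}
After op 10 (modify e.txt): modified={b.txt, c.txt, e.txt} staged={a.txt}
After op 11 (modify e.txt): modified={b.txt, c.txt, e.txt} staged={a.txt}
After op 12 (git add c.txt): modified={b.txt, e.txt} staged={a.txt, c.txt}
After op 13 (git add b.txt): modified={e.txt} staged={a.txt, b.txt, c.txt}
After op 14 (modify e.txt): modified={e.txt} staged={a.txt, b.txt, c.txt}
After op 15 (modify e.txt): modified={e.txt} staged={a.txt, b.txt, c.txt}
After op 16 (modify e.txt): modified={e.txt} staged={a.txt, b.txt, c.txt}
After op 17 (modify e.txt): modified={e.txt} staged={a.txt, b.txt, c.txt}
After op 18 (modify c.txt): modified={c.txt, e.txt} staged={a.txt, b.txt, c.txt}
After op 19 (git add b.txt): modified={c.txt, e.txt} staged={a.txt, b.txt, c.txt}

Answer: c.txt, e.txt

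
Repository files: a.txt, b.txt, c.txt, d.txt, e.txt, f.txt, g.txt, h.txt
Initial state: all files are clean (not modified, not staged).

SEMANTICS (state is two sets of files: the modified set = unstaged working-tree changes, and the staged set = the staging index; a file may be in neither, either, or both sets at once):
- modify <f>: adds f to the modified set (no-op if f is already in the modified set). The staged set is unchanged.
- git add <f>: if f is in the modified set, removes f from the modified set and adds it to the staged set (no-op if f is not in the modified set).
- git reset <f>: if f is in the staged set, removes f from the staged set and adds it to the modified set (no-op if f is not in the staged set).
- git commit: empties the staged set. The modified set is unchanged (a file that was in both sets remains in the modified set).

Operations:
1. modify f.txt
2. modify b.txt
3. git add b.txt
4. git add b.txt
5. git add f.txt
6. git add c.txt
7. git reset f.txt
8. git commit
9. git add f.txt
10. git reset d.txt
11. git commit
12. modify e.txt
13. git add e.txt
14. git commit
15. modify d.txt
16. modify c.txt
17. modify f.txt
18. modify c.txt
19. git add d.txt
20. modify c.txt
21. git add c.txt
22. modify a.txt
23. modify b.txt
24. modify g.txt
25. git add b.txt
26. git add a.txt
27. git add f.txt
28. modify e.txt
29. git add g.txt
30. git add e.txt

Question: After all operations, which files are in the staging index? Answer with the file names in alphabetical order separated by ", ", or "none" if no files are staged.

Answer: a.txt, b.txt, c.txt, d.txt, e.txt, f.txt, g.txt

Derivation:
After op 1 (modify f.txt): modified={f.txt} staged={none}
After op 2 (modify b.txt): modified={b.txt, f.txt} staged={none}
After op 3 (git add b.txt): modified={f.txt} staged={b.txt}
After op 4 (git add b.txt): modified={f.txt} staged={b.txt}
After op 5 (git add f.txt): modified={none} staged={b.txt, f.txt}
After op 6 (git add c.txt): modified={none} staged={b.txt, f.txt}
After op 7 (git reset f.txt): modified={f.txt} staged={b.txt}
After op 8 (git commit): modified={f.txt} staged={none}
After op 9 (git add f.txt): modified={none} staged={f.txt}
After op 10 (git reset d.txt): modified={none} staged={f.txt}
After op 11 (git commit): modified={none} staged={none}
After op 12 (modify e.txt): modified={e.txt} staged={none}
After op 13 (git add e.txt): modified={none} staged={e.txt}
After op 14 (git commit): modified={none} staged={none}
After op 15 (modify d.txt): modified={d.txt} staged={none}
After op 16 (modify c.txt): modified={c.txt, d.txt} staged={none}
After op 17 (modify f.txt): modified={c.txt, d.txt, f.txt} staged={none}
After op 18 (modify c.txt): modified={c.txt, d.txt, f.txt} staged={none}
After op 19 (git add d.txt): modified={c.txt, f.txt} staged={d.txt}
After op 20 (modify c.txt): modified={c.txt, f.txt} staged={d.txt}
After op 21 (git add c.txt): modified={f.txt} staged={c.txt, d.txt}
After op 22 (modify a.txt): modified={a.txt, f.txt} staged={c.txt, d.txt}
After op 23 (modify b.txt): modified={a.txt, b.txt, f.txt} staged={c.txt, d.txt}
After op 24 (modify g.txt): modified={a.txt, b.txt, f.txt, g.txt} staged={c.txt, d.txt}
After op 25 (git add b.txt): modified={a.txt, f.txt, g.txt} staged={b.txt, c.txt, d.txt}
After op 26 (git add a.txt): modified={f.txt, g.txt} staged={a.txt, b.txt, c.txt, d.txt}
After op 27 (git add f.txt): modified={g.txt} staged={a.txt, b.txt, c.txt, d.txt, f.txt}
After op 28 (modify e.txt): modified={e.txt, g.txt} staged={a.txt, b.txt, c.txt, d.txt, f.txt}
After op 29 (git add g.txt): modified={e.txt} staged={a.txt, b.txt, c.txt, d.txt, f.txt, g.txt}
After op 30 (git add e.txt): modified={none} staged={a.txt, b.txt, c.txt, d.txt, e.txt, f.txt, g.txt}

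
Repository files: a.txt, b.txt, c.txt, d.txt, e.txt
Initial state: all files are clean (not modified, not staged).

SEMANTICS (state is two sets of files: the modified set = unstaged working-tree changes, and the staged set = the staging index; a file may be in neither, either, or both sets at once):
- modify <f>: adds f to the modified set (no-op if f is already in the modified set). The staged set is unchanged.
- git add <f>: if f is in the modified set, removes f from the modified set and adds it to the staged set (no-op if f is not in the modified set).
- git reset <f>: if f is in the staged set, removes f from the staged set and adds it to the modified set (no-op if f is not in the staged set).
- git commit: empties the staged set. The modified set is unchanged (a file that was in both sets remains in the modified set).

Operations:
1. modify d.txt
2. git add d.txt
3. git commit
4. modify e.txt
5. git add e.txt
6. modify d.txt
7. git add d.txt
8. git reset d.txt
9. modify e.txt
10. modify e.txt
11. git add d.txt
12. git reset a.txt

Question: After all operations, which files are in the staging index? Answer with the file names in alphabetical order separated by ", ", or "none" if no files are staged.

Answer: d.txt, e.txt

Derivation:
After op 1 (modify d.txt): modified={d.txt} staged={none}
After op 2 (git add d.txt): modified={none} staged={d.txt}
After op 3 (git commit): modified={none} staged={none}
After op 4 (modify e.txt): modified={e.txt} staged={none}
After op 5 (git add e.txt): modified={none} staged={e.txt}
After op 6 (modify d.txt): modified={d.txt} staged={e.txt}
After op 7 (git add d.txt): modified={none} staged={d.txt, e.txt}
After op 8 (git reset d.txt): modified={d.txt} staged={e.txt}
After op 9 (modify e.txt): modified={d.txt, e.txt} staged={e.txt}
After op 10 (modify e.txt): modified={d.txt, e.txt} staged={e.txt}
After op 11 (git add d.txt): modified={e.txt} staged={d.txt, e.txt}
After op 12 (git reset a.txt): modified={e.txt} staged={d.txt, e.txt}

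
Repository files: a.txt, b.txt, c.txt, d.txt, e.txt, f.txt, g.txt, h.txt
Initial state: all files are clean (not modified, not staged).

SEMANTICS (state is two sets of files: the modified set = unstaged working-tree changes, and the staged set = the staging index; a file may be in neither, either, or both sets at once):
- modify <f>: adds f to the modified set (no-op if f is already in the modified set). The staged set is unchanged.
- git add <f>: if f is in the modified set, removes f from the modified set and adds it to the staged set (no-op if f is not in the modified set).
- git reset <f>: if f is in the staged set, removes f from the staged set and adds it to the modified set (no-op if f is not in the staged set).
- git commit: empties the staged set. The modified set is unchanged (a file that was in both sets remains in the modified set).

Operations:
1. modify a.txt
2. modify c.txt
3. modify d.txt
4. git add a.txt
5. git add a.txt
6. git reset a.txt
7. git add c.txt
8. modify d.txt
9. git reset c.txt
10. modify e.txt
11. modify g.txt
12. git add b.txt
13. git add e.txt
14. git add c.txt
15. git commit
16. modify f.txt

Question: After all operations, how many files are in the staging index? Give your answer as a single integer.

Answer: 0

Derivation:
After op 1 (modify a.txt): modified={a.txt} staged={none}
After op 2 (modify c.txt): modified={a.txt, c.txt} staged={none}
After op 3 (modify d.txt): modified={a.txt, c.txt, d.txt} staged={none}
After op 4 (git add a.txt): modified={c.txt, d.txt} staged={a.txt}
After op 5 (git add a.txt): modified={c.txt, d.txt} staged={a.txt}
After op 6 (git reset a.txt): modified={a.txt, c.txt, d.txt} staged={none}
After op 7 (git add c.txt): modified={a.txt, d.txt} staged={c.txt}
After op 8 (modify d.txt): modified={a.txt, d.txt} staged={c.txt}
After op 9 (git reset c.txt): modified={a.txt, c.txt, d.txt} staged={none}
After op 10 (modify e.txt): modified={a.txt, c.txt, d.txt, e.txt} staged={none}
After op 11 (modify g.txt): modified={a.txt, c.txt, d.txt, e.txt, g.txt} staged={none}
After op 12 (git add b.txt): modified={a.txt, c.txt, d.txt, e.txt, g.txt} staged={none}
After op 13 (git add e.txt): modified={a.txt, c.txt, d.txt, g.txt} staged={e.txt}
After op 14 (git add c.txt): modified={a.txt, d.txt, g.txt} staged={c.txt, e.txt}
After op 15 (git commit): modified={a.txt, d.txt, g.txt} staged={none}
After op 16 (modify f.txt): modified={a.txt, d.txt, f.txt, g.txt} staged={none}
Final staged set: {none} -> count=0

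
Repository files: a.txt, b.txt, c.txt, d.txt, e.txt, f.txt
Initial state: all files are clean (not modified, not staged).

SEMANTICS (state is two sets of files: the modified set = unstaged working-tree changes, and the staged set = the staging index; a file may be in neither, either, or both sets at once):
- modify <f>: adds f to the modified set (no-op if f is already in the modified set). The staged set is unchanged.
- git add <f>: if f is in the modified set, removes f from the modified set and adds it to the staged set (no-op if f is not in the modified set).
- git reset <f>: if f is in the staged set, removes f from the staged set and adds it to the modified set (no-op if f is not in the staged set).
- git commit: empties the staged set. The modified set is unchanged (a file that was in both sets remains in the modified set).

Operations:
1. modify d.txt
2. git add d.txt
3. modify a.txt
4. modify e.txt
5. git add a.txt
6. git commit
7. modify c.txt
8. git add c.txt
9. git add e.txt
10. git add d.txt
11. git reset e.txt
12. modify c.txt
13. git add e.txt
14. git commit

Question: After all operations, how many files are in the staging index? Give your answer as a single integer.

Answer: 0

Derivation:
After op 1 (modify d.txt): modified={d.txt} staged={none}
After op 2 (git add d.txt): modified={none} staged={d.txt}
After op 3 (modify a.txt): modified={a.txt} staged={d.txt}
After op 4 (modify e.txt): modified={a.txt, e.txt} staged={d.txt}
After op 5 (git add a.txt): modified={e.txt} staged={a.txt, d.txt}
After op 6 (git commit): modified={e.txt} staged={none}
After op 7 (modify c.txt): modified={c.txt, e.txt} staged={none}
After op 8 (git add c.txt): modified={e.txt} staged={c.txt}
After op 9 (git add e.txt): modified={none} staged={c.txt, e.txt}
After op 10 (git add d.txt): modified={none} staged={c.txt, e.txt}
After op 11 (git reset e.txt): modified={e.txt} staged={c.txt}
After op 12 (modify c.txt): modified={c.txt, e.txt} staged={c.txt}
After op 13 (git add e.txt): modified={c.txt} staged={c.txt, e.txt}
After op 14 (git commit): modified={c.txt} staged={none}
Final staged set: {none} -> count=0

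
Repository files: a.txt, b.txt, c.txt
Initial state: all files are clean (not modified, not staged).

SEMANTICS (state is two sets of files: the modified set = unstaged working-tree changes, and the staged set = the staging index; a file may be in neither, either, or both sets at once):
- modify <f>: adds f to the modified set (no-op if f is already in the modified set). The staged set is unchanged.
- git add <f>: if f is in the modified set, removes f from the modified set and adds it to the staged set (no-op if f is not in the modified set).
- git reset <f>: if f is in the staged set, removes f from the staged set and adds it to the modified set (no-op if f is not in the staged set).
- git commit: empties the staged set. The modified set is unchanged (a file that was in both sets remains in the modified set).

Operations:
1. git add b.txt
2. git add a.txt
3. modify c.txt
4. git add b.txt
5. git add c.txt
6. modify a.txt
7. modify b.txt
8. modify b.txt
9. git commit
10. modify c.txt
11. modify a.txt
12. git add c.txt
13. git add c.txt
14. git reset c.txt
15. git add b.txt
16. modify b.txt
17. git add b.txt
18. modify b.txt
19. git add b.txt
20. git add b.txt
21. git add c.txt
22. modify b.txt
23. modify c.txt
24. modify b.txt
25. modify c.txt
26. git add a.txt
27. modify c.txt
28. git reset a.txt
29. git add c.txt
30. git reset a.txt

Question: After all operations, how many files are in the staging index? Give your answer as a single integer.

After op 1 (git add b.txt): modified={none} staged={none}
After op 2 (git add a.txt): modified={none} staged={none}
After op 3 (modify c.txt): modified={c.txt} staged={none}
After op 4 (git add b.txt): modified={c.txt} staged={none}
After op 5 (git add c.txt): modified={none} staged={c.txt}
After op 6 (modify a.txt): modified={a.txt} staged={c.txt}
After op 7 (modify b.txt): modified={a.txt, b.txt} staged={c.txt}
After op 8 (modify b.txt): modified={a.txt, b.txt} staged={c.txt}
After op 9 (git commit): modified={a.txt, b.txt} staged={none}
After op 10 (modify c.txt): modified={a.txt, b.txt, c.txt} staged={none}
After op 11 (modify a.txt): modified={a.txt, b.txt, c.txt} staged={none}
After op 12 (git add c.txt): modified={a.txt, b.txt} staged={c.txt}
After op 13 (git add c.txt): modified={a.txt, b.txt} staged={c.txt}
After op 14 (git reset c.txt): modified={a.txt, b.txt, c.txt} staged={none}
After op 15 (git add b.txt): modified={a.txt, c.txt} staged={b.txt}
After op 16 (modify b.txt): modified={a.txt, b.txt, c.txt} staged={b.txt}
After op 17 (git add b.txt): modified={a.txt, c.txt} staged={b.txt}
After op 18 (modify b.txt): modified={a.txt, b.txt, c.txt} staged={b.txt}
After op 19 (git add b.txt): modified={a.txt, c.txt} staged={b.txt}
After op 20 (git add b.txt): modified={a.txt, c.txt} staged={b.txt}
After op 21 (git add c.txt): modified={a.txt} staged={b.txt, c.txt}
After op 22 (modify b.txt): modified={a.txt, b.txt} staged={b.txt, c.txt}
After op 23 (modify c.txt): modified={a.txt, b.txt, c.txt} staged={b.txt, c.txt}
After op 24 (modify b.txt): modified={a.txt, b.txt, c.txt} staged={b.txt, c.txt}
After op 25 (modify c.txt): modified={a.txt, b.txt, c.txt} staged={b.txt, c.txt}
After op 26 (git add a.txt): modified={b.txt, c.txt} staged={a.txt, b.txt, c.txt}
After op 27 (modify c.txt): modified={b.txt, c.txt} staged={a.txt, b.txt, c.txt}
After op 28 (git reset a.txt): modified={a.txt, b.txt, c.txt} staged={b.txt, c.txt}
After op 29 (git add c.txt): modified={a.txt, b.txt} staged={b.txt, c.txt}
After op 30 (git reset a.txt): modified={a.txt, b.txt} staged={b.txt, c.txt}
Final staged set: {b.txt, c.txt} -> count=2

Answer: 2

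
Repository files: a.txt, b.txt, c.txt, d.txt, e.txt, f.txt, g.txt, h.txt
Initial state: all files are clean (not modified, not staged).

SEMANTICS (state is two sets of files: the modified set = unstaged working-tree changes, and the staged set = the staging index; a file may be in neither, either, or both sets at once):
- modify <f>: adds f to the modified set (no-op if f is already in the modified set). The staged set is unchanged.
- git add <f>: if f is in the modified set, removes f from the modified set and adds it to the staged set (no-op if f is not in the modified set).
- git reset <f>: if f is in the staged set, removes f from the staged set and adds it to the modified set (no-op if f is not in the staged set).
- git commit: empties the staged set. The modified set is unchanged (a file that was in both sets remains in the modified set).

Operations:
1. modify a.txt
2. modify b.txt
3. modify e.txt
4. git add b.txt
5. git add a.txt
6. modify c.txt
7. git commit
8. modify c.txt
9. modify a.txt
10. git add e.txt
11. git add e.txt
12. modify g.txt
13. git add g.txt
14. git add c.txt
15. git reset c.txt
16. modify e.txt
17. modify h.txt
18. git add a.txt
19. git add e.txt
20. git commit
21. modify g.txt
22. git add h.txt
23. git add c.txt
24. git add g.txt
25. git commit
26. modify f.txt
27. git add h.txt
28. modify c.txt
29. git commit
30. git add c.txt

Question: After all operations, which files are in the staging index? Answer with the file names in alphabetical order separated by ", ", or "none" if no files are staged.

After op 1 (modify a.txt): modified={a.txt} staged={none}
After op 2 (modify b.txt): modified={a.txt, b.txt} staged={none}
After op 3 (modify e.txt): modified={a.txt, b.txt, e.txt} staged={none}
After op 4 (git add b.txt): modified={a.txt, e.txt} staged={b.txt}
After op 5 (git add a.txt): modified={e.txt} staged={a.txt, b.txt}
After op 6 (modify c.txt): modified={c.txt, e.txt} staged={a.txt, b.txt}
After op 7 (git commit): modified={c.txt, e.txt} staged={none}
After op 8 (modify c.txt): modified={c.txt, e.txt} staged={none}
After op 9 (modify a.txt): modified={a.txt, c.txt, e.txt} staged={none}
After op 10 (git add e.txt): modified={a.txt, c.txt} staged={e.txt}
After op 11 (git add e.txt): modified={a.txt, c.txt} staged={e.txt}
After op 12 (modify g.txt): modified={a.txt, c.txt, g.txt} staged={e.txt}
After op 13 (git add g.txt): modified={a.txt, c.txt} staged={e.txt, g.txt}
After op 14 (git add c.txt): modified={a.txt} staged={c.txt, e.txt, g.txt}
After op 15 (git reset c.txt): modified={a.txt, c.txt} staged={e.txt, g.txt}
After op 16 (modify e.txt): modified={a.txt, c.txt, e.txt} staged={e.txt, g.txt}
After op 17 (modify h.txt): modified={a.txt, c.txt, e.txt, h.txt} staged={e.txt, g.txt}
After op 18 (git add a.txt): modified={c.txt, e.txt, h.txt} staged={a.txt, e.txt, g.txt}
After op 19 (git add e.txt): modified={c.txt, h.txt} staged={a.txt, e.txt, g.txt}
After op 20 (git commit): modified={c.txt, h.txt} staged={none}
After op 21 (modify g.txt): modified={c.txt, g.txt, h.txt} staged={none}
After op 22 (git add h.txt): modified={c.txt, g.txt} staged={h.txt}
After op 23 (git add c.txt): modified={g.txt} staged={c.txt, h.txt}
After op 24 (git add g.txt): modified={none} staged={c.txt, g.txt, h.txt}
After op 25 (git commit): modified={none} staged={none}
After op 26 (modify f.txt): modified={f.txt} staged={none}
After op 27 (git add h.txt): modified={f.txt} staged={none}
After op 28 (modify c.txt): modified={c.txt, f.txt} staged={none}
After op 29 (git commit): modified={c.txt, f.txt} staged={none}
After op 30 (git add c.txt): modified={f.txt} staged={c.txt}

Answer: c.txt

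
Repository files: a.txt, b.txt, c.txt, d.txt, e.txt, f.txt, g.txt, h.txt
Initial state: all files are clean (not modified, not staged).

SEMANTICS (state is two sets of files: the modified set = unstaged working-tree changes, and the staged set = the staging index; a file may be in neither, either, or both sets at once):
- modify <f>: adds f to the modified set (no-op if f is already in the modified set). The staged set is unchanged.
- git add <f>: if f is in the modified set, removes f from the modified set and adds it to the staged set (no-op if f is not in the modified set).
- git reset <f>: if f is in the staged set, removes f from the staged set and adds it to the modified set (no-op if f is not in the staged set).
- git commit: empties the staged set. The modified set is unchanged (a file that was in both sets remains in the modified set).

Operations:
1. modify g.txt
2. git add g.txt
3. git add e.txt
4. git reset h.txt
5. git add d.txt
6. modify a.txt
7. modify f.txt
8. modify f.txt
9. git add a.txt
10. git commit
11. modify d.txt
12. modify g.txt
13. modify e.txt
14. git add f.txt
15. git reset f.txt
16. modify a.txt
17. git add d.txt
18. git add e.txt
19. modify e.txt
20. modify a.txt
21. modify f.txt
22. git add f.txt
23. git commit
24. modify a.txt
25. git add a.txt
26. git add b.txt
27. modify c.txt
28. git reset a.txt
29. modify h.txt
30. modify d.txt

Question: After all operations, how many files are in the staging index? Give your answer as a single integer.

Answer: 0

Derivation:
After op 1 (modify g.txt): modified={g.txt} staged={none}
After op 2 (git add g.txt): modified={none} staged={g.txt}
After op 3 (git add e.txt): modified={none} staged={g.txt}
After op 4 (git reset h.txt): modified={none} staged={g.txt}
After op 5 (git add d.txt): modified={none} staged={g.txt}
After op 6 (modify a.txt): modified={a.txt} staged={g.txt}
After op 7 (modify f.txt): modified={a.txt, f.txt} staged={g.txt}
After op 8 (modify f.txt): modified={a.txt, f.txt} staged={g.txt}
After op 9 (git add a.txt): modified={f.txt} staged={a.txt, g.txt}
After op 10 (git commit): modified={f.txt} staged={none}
After op 11 (modify d.txt): modified={d.txt, f.txt} staged={none}
After op 12 (modify g.txt): modified={d.txt, f.txt, g.txt} staged={none}
After op 13 (modify e.txt): modified={d.txt, e.txt, f.txt, g.txt} staged={none}
After op 14 (git add f.txt): modified={d.txt, e.txt, g.txt} staged={f.txt}
After op 15 (git reset f.txt): modified={d.txt, e.txt, f.txt, g.txt} staged={none}
After op 16 (modify a.txt): modified={a.txt, d.txt, e.txt, f.txt, g.txt} staged={none}
After op 17 (git add d.txt): modified={a.txt, e.txt, f.txt, g.txt} staged={d.txt}
After op 18 (git add e.txt): modified={a.txt, f.txt, g.txt} staged={d.txt, e.txt}
After op 19 (modify e.txt): modified={a.txt, e.txt, f.txt, g.txt} staged={d.txt, e.txt}
After op 20 (modify a.txt): modified={a.txt, e.txt, f.txt, g.txt} staged={d.txt, e.txt}
After op 21 (modify f.txt): modified={a.txt, e.txt, f.txt, g.txt} staged={d.txt, e.txt}
After op 22 (git add f.txt): modified={a.txt, e.txt, g.txt} staged={d.txt, e.txt, f.txt}
After op 23 (git commit): modified={a.txt, e.txt, g.txt} staged={none}
After op 24 (modify a.txt): modified={a.txt, e.txt, g.txt} staged={none}
After op 25 (git add a.txt): modified={e.txt, g.txt} staged={a.txt}
After op 26 (git add b.txt): modified={e.txt, g.txt} staged={a.txt}
After op 27 (modify c.txt): modified={c.txt, e.txt, g.txt} staged={a.txt}
After op 28 (git reset a.txt): modified={a.txt, c.txt, e.txt, g.txt} staged={none}
After op 29 (modify h.txt): modified={a.txt, c.txt, e.txt, g.txt, h.txt} staged={none}
After op 30 (modify d.txt): modified={a.txt, c.txt, d.txt, e.txt, g.txt, h.txt} staged={none}
Final staged set: {none} -> count=0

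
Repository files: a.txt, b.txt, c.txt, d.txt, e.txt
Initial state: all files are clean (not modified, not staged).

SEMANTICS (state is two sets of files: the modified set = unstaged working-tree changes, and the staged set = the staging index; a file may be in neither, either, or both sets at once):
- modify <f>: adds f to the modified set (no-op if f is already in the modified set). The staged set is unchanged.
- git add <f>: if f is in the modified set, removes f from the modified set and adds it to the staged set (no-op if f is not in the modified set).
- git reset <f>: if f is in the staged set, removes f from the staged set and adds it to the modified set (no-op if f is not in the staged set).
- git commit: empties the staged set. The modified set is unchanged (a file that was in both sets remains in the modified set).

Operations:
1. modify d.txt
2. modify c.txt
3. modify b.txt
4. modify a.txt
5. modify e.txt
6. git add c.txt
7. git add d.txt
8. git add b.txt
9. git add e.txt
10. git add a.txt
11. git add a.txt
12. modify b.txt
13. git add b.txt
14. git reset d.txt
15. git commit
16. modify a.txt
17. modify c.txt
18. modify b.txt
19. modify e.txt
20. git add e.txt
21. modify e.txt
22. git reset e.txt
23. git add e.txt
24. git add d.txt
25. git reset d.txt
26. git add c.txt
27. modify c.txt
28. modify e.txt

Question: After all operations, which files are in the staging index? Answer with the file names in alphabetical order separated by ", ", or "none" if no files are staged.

Answer: c.txt, e.txt

Derivation:
After op 1 (modify d.txt): modified={d.txt} staged={none}
After op 2 (modify c.txt): modified={c.txt, d.txt} staged={none}
After op 3 (modify b.txt): modified={b.txt, c.txt, d.txt} staged={none}
After op 4 (modify a.txt): modified={a.txt, b.txt, c.txt, d.txt} staged={none}
After op 5 (modify e.txt): modified={a.txt, b.txt, c.txt, d.txt, e.txt} staged={none}
After op 6 (git add c.txt): modified={a.txt, b.txt, d.txt, e.txt} staged={c.txt}
After op 7 (git add d.txt): modified={a.txt, b.txt, e.txt} staged={c.txt, d.txt}
After op 8 (git add b.txt): modified={a.txt, e.txt} staged={b.txt, c.txt, d.txt}
After op 9 (git add e.txt): modified={a.txt} staged={b.txt, c.txt, d.txt, e.txt}
After op 10 (git add a.txt): modified={none} staged={a.txt, b.txt, c.txt, d.txt, e.txt}
After op 11 (git add a.txt): modified={none} staged={a.txt, b.txt, c.txt, d.txt, e.txt}
After op 12 (modify b.txt): modified={b.txt} staged={a.txt, b.txt, c.txt, d.txt, e.txt}
After op 13 (git add b.txt): modified={none} staged={a.txt, b.txt, c.txt, d.txt, e.txt}
After op 14 (git reset d.txt): modified={d.txt} staged={a.txt, b.txt, c.txt, e.txt}
After op 15 (git commit): modified={d.txt} staged={none}
After op 16 (modify a.txt): modified={a.txt, d.txt} staged={none}
After op 17 (modify c.txt): modified={a.txt, c.txt, d.txt} staged={none}
After op 18 (modify b.txt): modified={a.txt, b.txt, c.txt, d.txt} staged={none}
After op 19 (modify e.txt): modified={a.txt, b.txt, c.txt, d.txt, e.txt} staged={none}
After op 20 (git add e.txt): modified={a.txt, b.txt, c.txt, d.txt} staged={e.txt}
After op 21 (modify e.txt): modified={a.txt, b.txt, c.txt, d.txt, e.txt} staged={e.txt}
After op 22 (git reset e.txt): modified={a.txt, b.txt, c.txt, d.txt, e.txt} staged={none}
After op 23 (git add e.txt): modified={a.txt, b.txt, c.txt, d.txt} staged={e.txt}
After op 24 (git add d.txt): modified={a.txt, b.txt, c.txt} staged={d.txt, e.txt}
After op 25 (git reset d.txt): modified={a.txt, b.txt, c.txt, d.txt} staged={e.txt}
After op 26 (git add c.txt): modified={a.txt, b.txt, d.txt} staged={c.txt, e.txt}
After op 27 (modify c.txt): modified={a.txt, b.txt, c.txt, d.txt} staged={c.txt, e.txt}
After op 28 (modify e.txt): modified={a.txt, b.txt, c.txt, d.txt, e.txt} staged={c.txt, e.txt}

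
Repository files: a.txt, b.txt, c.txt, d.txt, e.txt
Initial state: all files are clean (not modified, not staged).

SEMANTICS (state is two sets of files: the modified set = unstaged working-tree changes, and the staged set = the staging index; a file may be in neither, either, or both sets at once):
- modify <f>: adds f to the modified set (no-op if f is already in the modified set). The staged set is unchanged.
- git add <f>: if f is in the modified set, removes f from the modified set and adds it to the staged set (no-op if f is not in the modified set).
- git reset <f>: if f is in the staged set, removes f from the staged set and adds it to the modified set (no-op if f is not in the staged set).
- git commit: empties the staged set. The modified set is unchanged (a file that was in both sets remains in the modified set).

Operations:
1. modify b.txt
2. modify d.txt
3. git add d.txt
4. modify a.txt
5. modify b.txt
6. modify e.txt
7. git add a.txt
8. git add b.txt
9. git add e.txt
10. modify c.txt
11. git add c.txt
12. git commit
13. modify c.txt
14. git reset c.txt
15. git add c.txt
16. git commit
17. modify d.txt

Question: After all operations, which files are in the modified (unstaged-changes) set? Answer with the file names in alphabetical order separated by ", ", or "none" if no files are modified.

After op 1 (modify b.txt): modified={b.txt} staged={none}
After op 2 (modify d.txt): modified={b.txt, d.txt} staged={none}
After op 3 (git add d.txt): modified={b.txt} staged={d.txt}
After op 4 (modify a.txt): modified={a.txt, b.txt} staged={d.txt}
After op 5 (modify b.txt): modified={a.txt, b.txt} staged={d.txt}
After op 6 (modify e.txt): modified={a.txt, b.txt, e.txt} staged={d.txt}
After op 7 (git add a.txt): modified={b.txt, e.txt} staged={a.txt, d.txt}
After op 8 (git add b.txt): modified={e.txt} staged={a.txt, b.txt, d.txt}
After op 9 (git add e.txt): modified={none} staged={a.txt, b.txt, d.txt, e.txt}
After op 10 (modify c.txt): modified={c.txt} staged={a.txt, b.txt, d.txt, e.txt}
After op 11 (git add c.txt): modified={none} staged={a.txt, b.txt, c.txt, d.txt, e.txt}
After op 12 (git commit): modified={none} staged={none}
After op 13 (modify c.txt): modified={c.txt} staged={none}
After op 14 (git reset c.txt): modified={c.txt} staged={none}
After op 15 (git add c.txt): modified={none} staged={c.txt}
After op 16 (git commit): modified={none} staged={none}
After op 17 (modify d.txt): modified={d.txt} staged={none}

Answer: d.txt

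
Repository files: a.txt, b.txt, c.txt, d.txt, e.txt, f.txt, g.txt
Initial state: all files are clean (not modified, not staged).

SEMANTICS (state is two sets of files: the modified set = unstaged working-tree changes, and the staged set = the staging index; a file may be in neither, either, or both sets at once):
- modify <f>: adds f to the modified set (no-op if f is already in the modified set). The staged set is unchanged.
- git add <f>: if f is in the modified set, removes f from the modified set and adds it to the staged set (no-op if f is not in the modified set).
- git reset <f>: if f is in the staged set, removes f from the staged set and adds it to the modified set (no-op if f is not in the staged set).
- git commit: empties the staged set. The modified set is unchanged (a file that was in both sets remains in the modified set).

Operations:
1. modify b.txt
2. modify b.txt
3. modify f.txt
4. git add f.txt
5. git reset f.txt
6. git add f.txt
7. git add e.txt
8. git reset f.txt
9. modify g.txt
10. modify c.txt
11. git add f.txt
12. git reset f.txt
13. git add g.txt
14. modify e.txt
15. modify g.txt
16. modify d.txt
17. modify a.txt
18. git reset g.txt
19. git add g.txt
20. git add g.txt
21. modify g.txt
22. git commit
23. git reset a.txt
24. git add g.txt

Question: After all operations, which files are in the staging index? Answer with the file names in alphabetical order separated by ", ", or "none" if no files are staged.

Answer: g.txt

Derivation:
After op 1 (modify b.txt): modified={b.txt} staged={none}
After op 2 (modify b.txt): modified={b.txt} staged={none}
After op 3 (modify f.txt): modified={b.txt, f.txt} staged={none}
After op 4 (git add f.txt): modified={b.txt} staged={f.txt}
After op 5 (git reset f.txt): modified={b.txt, f.txt} staged={none}
After op 6 (git add f.txt): modified={b.txt} staged={f.txt}
After op 7 (git add e.txt): modified={b.txt} staged={f.txt}
After op 8 (git reset f.txt): modified={b.txt, f.txt} staged={none}
After op 9 (modify g.txt): modified={b.txt, f.txt, g.txt} staged={none}
After op 10 (modify c.txt): modified={b.txt, c.txt, f.txt, g.txt} staged={none}
After op 11 (git add f.txt): modified={b.txt, c.txt, g.txt} staged={f.txt}
After op 12 (git reset f.txt): modified={b.txt, c.txt, f.txt, g.txt} staged={none}
After op 13 (git add g.txt): modified={b.txt, c.txt, f.txt} staged={g.txt}
After op 14 (modify e.txt): modified={b.txt, c.txt, e.txt, f.txt} staged={g.txt}
After op 15 (modify g.txt): modified={b.txt, c.txt, e.txt, f.txt, g.txt} staged={g.txt}
After op 16 (modify d.txt): modified={b.txt, c.txt, d.txt, e.txt, f.txt, g.txt} staged={g.txt}
After op 17 (modify a.txt): modified={a.txt, b.txt, c.txt, d.txt, e.txt, f.txt, g.txt} staged={g.txt}
After op 18 (git reset g.txt): modified={a.txt, b.txt, c.txt, d.txt, e.txt, f.txt, g.txt} staged={none}
After op 19 (git add g.txt): modified={a.txt, b.txt, c.txt, d.txt, e.txt, f.txt} staged={g.txt}
After op 20 (git add g.txt): modified={a.txt, b.txt, c.txt, d.txt, e.txt, f.txt} staged={g.txt}
After op 21 (modify g.txt): modified={a.txt, b.txt, c.txt, d.txt, e.txt, f.txt, g.txt} staged={g.txt}
After op 22 (git commit): modified={a.txt, b.txt, c.txt, d.txt, e.txt, f.txt, g.txt} staged={none}
After op 23 (git reset a.txt): modified={a.txt, b.txt, c.txt, d.txt, e.txt, f.txt, g.txt} staged={none}
After op 24 (git add g.txt): modified={a.txt, b.txt, c.txt, d.txt, e.txt, f.txt} staged={g.txt}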